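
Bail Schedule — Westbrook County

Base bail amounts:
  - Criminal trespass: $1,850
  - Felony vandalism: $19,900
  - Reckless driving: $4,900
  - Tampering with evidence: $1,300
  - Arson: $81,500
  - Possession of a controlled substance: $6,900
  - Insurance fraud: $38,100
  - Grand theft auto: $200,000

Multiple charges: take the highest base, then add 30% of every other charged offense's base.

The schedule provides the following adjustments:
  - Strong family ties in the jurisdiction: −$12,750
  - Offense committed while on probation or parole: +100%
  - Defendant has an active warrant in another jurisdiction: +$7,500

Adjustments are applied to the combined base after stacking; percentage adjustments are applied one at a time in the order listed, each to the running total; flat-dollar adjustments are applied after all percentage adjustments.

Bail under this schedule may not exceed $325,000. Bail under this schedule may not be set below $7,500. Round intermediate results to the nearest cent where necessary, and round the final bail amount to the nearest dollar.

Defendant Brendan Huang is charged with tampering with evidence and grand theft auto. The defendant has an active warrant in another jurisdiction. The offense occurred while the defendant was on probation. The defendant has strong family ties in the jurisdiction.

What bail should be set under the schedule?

Base amounts from the schedule: tampering with evidence $1,300; grand theft auto $200,000.
Stacking rule: highest base plus 30% of each additional charge. Highest is grand theft auto at $200,000. Additional: $1,300 × 30% = $390. Combined base = $200,000 + $390 = $200,390.
Offense committed while on probation or parole (+100%): $200,390 × 2 = $400,780.
Strong family ties in the jurisdiction (−$12,750 flat): $400,780 − $12,750 = $388,030.
Defendant has an active warrant in another jurisdiction (+$7,500 flat): $388,030 + $7,500 = $395,530.
Result $395,530 exceeds the maximum of $325,000; bail is capped at $325,000.
$325,000 is at or above the $7,500 minimum.

$325,000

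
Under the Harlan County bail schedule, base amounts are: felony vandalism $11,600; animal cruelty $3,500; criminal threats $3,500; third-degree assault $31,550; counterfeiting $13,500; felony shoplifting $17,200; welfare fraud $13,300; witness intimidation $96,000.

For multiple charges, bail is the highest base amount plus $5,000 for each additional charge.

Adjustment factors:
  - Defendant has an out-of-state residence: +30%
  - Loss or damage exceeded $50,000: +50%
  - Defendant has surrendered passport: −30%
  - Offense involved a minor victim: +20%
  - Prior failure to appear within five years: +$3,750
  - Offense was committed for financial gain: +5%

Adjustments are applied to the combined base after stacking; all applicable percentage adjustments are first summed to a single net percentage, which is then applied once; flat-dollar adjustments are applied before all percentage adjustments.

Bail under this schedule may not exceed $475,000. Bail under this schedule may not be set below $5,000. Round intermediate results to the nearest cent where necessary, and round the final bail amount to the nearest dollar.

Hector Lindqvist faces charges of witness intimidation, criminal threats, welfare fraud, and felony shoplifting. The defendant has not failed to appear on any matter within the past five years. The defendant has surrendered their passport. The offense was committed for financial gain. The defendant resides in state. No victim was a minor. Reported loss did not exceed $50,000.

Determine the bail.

$83,250

Base amounts from the schedule: witness intimidation $96,000; criminal threats $3,500; welfare fraud $13,300; felony shoplifting $17,200.
Stacking rule: highest base plus $5,000 per additional charge. Highest is witness intimidation at $96,000; 3 additional charges → +$15,000. Combined base = $111,000.
Net percentage adjustment: −30% +5% = −25%. $111,000 × 0.75 = $83,250.
$83,250 is within the $475,000 maximum.
$83,250 is at or above the $5,000 minimum.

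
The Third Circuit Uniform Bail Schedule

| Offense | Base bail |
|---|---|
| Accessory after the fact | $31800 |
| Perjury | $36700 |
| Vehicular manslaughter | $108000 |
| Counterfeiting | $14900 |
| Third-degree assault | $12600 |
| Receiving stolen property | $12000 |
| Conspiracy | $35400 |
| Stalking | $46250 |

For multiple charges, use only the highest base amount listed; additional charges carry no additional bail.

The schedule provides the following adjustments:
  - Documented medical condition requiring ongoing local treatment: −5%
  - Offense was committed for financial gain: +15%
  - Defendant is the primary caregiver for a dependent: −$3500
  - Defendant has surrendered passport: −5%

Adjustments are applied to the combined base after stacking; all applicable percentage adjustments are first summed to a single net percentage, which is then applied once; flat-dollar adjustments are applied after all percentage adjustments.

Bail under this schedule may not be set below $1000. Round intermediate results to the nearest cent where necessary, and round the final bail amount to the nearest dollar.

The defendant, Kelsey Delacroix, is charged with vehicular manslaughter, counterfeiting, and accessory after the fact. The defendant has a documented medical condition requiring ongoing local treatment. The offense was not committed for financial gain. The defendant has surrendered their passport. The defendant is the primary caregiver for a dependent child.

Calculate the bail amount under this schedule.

Base amounts from the schedule: vehicular manslaughter $108000; counterfeiting $14900; accessory after the fact $31800.
Stacking rule: use the highest base only. Highest is vehicular manslaughter at $108000. Combined base = $108000.
Net percentage adjustment: −5% −5% = −10%. $108000 × 0.9 = $97200.
Defendant is the primary caregiver for a dependent (−$3500 flat): $97200 − $3500 = $93700.
$93700 is at or above the $1000 minimum.

$93700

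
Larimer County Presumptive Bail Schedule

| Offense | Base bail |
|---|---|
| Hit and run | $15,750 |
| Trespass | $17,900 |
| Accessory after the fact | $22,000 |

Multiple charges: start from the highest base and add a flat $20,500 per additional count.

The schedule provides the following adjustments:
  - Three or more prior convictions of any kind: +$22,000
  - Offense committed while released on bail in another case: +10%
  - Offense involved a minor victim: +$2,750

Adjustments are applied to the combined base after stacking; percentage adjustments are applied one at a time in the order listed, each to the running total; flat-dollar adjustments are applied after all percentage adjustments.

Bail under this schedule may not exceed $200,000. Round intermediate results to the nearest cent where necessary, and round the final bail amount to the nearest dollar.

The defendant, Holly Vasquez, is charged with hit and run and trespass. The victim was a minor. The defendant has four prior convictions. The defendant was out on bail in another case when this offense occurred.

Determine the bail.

Base amounts from the schedule: hit and run $15,750; trespass $17,900.
Stacking rule: highest base plus $20,500 per additional charge. Highest is trespass at $17,900; 1 additional charge → +$20,500. Combined base = $38,400.
Offense committed while released on bail in another case (+10%): $38,400 × 1.1 = $42,240.
Three or more prior convictions of any kind (+$22,000 flat): $42,240 + $22,000 = $64,240.
Offense involved a minor victim (+$2,750 flat): $64,240 + $2,750 = $66,990.
$66,990 is within the $200,000 maximum.

$66,990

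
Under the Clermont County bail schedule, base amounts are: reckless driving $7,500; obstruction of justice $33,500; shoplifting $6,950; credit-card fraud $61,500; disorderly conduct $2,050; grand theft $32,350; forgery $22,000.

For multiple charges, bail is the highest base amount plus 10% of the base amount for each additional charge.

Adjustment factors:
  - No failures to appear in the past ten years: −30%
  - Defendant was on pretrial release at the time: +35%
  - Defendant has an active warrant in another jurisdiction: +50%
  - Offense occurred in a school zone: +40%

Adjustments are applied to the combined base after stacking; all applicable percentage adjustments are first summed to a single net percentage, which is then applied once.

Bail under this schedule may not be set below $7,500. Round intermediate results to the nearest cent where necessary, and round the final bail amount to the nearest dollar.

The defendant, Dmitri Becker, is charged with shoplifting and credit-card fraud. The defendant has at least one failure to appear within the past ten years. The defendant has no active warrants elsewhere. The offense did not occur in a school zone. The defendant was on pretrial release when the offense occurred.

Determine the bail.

$83,963

Base amounts from the schedule: shoplifting $6,950; credit-card fraud $61,500.
Stacking rule: highest base plus 10% of each additional charge. Highest is credit-card fraud at $61,500. Additional: $6,950 × 10% = $695. Combined base = $61,500 + $695 = $62,195.
Defendant was on pretrial release at the time (+35%): $62,195 × 1.35 = $83,963.25.
$83,963.25 is at or above the $7,500 minimum.
Rounded to the nearest dollar: $83,963.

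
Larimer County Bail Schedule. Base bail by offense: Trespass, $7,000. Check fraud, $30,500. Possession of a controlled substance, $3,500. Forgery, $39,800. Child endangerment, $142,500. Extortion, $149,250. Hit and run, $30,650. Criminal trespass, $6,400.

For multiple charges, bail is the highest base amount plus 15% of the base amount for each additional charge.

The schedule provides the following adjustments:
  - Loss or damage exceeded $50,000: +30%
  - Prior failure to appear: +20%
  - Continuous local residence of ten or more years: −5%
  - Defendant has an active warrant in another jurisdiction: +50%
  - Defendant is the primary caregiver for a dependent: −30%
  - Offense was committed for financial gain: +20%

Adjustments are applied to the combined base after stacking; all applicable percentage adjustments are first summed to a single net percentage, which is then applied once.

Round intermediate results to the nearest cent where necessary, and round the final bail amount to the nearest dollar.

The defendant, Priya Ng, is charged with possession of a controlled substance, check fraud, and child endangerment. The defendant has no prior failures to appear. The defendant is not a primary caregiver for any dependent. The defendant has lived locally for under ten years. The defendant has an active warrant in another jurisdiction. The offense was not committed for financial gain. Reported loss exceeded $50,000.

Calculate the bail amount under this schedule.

Base amounts from the schedule: possession of a controlled substance $3,500; check fraud $30,500; child endangerment $142,500.
Stacking rule: highest base plus 15% of each additional charge. Highest is child endangerment at $142,500. Additional: $3,500 × 15% = $525; $30,500 × 15% = $4,575. Combined base = $142,500 + $5,100 = $147,600.
Net percentage adjustment: +30% +50% = +80%. $147,600 × 1.8 = $265,680.

$265,680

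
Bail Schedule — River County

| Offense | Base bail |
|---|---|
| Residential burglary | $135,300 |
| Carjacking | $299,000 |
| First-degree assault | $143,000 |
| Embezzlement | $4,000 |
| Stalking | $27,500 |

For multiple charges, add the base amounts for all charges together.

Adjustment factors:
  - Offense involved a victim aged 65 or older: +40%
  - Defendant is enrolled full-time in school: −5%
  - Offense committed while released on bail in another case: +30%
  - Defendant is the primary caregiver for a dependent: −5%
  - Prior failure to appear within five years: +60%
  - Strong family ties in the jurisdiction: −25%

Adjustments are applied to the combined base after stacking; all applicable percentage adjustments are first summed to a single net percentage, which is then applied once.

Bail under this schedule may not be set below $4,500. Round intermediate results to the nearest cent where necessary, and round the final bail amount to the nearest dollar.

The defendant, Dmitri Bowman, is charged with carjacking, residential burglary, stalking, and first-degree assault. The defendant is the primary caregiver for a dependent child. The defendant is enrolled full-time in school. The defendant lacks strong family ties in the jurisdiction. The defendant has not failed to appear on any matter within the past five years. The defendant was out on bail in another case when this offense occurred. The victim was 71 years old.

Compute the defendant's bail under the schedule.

$967,680

Base amounts from the schedule: carjacking $299,000; residential burglary $135,300; stalking $27,500; first-degree assault $143,000.
Stacking rule: sum of all bases. $299,000 + $135,300 + $27,500 + $143,000 = $604,800.
Net percentage adjustment: +40% −5% +30% −5% = +60%. $604,800 × 1.6 = $967,680.
$967,680 is at or above the $4,500 minimum.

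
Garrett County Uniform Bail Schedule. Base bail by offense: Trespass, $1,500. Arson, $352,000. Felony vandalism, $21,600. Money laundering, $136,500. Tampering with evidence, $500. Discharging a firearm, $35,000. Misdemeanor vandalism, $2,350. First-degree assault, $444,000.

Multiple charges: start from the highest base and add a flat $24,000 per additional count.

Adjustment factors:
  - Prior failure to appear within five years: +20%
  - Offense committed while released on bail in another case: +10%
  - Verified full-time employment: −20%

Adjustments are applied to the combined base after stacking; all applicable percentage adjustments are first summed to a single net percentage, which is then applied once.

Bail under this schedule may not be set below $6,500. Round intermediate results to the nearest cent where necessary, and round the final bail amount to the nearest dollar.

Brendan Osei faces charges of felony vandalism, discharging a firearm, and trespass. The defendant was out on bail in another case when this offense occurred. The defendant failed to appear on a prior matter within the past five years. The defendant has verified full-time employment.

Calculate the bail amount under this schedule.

Base amounts from the schedule: felony vandalism $21,600; discharging a firearm $35,000; trespass $1,500.
Stacking rule: highest base plus $24,000 per additional charge. Highest is discharging a firearm at $35,000; 2 additional charges → +$48,000. Combined base = $83,000.
Net percentage adjustment: +20% +10% −20% = +10%. $83,000 × 1.1 = $91,300.
$91,300 is at or above the $6,500 minimum.

$91,300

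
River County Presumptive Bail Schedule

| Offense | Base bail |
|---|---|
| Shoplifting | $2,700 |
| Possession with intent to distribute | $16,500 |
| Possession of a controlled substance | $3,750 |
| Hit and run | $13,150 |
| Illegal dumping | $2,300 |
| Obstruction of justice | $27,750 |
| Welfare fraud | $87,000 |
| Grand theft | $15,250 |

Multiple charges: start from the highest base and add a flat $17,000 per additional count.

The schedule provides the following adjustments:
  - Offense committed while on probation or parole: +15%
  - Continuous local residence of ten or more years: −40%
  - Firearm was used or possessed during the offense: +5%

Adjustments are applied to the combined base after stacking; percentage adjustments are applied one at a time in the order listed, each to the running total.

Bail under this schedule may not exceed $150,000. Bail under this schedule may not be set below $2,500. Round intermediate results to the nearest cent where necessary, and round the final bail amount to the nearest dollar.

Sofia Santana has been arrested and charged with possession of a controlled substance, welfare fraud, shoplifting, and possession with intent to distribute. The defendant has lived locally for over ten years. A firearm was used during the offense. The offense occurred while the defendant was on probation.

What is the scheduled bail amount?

$99,981

Base amounts from the schedule: possession of a controlled substance $3,750; welfare fraud $87,000; shoplifting $2,700; possession with intent to distribute $16,500.
Stacking rule: highest base plus $17,000 per additional charge. Highest is welfare fraud at $87,000; 3 additional charges → +$51,000. Combined base = $138,000.
Offense committed while on probation or parole (+15%): $138,000 × 1.15 = $158,700.
Continuous local residence of ten or more years (−40%): $158,700 × 0.6 = $95,220.
Firearm was used or possessed during the offense (+5%): $95,220 × 1.05 = $99,981.
$99,981 is within the $150,000 maximum.
$99,981 is at or above the $2,500 minimum.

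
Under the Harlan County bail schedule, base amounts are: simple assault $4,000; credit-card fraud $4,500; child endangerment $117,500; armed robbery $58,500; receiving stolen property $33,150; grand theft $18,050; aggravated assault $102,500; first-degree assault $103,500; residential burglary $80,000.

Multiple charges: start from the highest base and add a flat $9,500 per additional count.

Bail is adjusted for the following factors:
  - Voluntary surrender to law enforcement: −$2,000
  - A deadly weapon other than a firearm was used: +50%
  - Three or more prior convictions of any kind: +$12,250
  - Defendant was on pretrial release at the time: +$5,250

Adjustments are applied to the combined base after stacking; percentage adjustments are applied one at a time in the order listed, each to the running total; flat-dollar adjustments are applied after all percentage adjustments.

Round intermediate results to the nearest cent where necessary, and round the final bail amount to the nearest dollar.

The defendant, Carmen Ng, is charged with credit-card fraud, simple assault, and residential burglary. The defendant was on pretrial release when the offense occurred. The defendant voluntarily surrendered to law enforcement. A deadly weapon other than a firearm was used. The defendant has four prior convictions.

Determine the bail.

$164,000

Base amounts from the schedule: credit-card fraud $4,500; simple assault $4,000; residential burglary $80,000.
Stacking rule: highest base plus $9,500 per additional charge. Highest is residential burglary at $80,000; 2 additional charges → +$19,000. Combined base = $99,000.
A deadly weapon other than a firearm was used (+50%): $99,000 × 1.5 = $148,500.
Voluntary surrender to law enforcement (−$2,000 flat): $148,500 − $2,000 = $146,500.
Three or more prior convictions of any kind (+$12,250 flat): $146,500 + $12,250 = $158,750.
Defendant was on pretrial release at the time (+$5,250 flat): $158,750 + $5,250 = $164,000.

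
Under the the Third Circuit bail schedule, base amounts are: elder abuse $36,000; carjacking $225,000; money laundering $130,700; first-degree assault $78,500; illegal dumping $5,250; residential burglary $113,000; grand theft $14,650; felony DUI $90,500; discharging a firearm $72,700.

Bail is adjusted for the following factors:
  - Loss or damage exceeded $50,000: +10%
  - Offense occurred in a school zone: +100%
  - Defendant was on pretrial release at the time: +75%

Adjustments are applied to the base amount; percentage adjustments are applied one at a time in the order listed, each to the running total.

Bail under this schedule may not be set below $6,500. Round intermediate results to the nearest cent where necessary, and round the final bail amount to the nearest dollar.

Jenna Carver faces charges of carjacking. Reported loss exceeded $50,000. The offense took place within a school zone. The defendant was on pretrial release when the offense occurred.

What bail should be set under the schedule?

$866,250

Base amounts from the schedule: carjacking $225,000.
Single charge. Combined base = $225,000.
Loss or damage exceeded $50,000 (+10%): $225,000 × 1.1 = $247,500.
Offense occurred in a school zone (+100%): $247,500 × 2 = $495,000.
Defendant was on pretrial release at the time (+75%): $495,000 × 1.75 = $866,250.
$866,250 is at or above the $6,500 minimum.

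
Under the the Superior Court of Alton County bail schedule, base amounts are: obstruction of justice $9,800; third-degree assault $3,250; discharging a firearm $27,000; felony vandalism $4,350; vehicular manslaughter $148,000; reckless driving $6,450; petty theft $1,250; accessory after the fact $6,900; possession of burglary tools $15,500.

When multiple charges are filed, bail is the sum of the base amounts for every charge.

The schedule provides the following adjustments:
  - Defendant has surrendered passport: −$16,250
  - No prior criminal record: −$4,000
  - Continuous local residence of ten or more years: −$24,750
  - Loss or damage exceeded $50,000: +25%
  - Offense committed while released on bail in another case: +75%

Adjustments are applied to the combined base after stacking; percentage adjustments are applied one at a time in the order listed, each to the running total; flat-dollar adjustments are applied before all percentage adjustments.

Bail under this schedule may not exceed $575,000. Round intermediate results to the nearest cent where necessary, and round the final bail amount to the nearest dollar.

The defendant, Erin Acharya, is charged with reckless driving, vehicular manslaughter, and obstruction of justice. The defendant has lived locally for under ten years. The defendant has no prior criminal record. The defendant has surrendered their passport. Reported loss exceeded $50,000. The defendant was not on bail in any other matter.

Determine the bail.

Base amounts from the schedule: reckless driving $6,450; vehicular manslaughter $148,000; obstruction of justice $9,800.
Stacking rule: sum of all bases. $6,450 + $148,000 + $9,800 = $164,250.
Defendant has surrendered passport (−$16,250 flat): $164,250 − $16,250 = $148,000.
No prior criminal record (−$4,000 flat): $148,000 − $4,000 = $144,000.
Loss or damage exceeded $50,000 (+25%): $144,000 × 1.25 = $180,000.
$180,000 is within the $575,000 maximum.

$180,000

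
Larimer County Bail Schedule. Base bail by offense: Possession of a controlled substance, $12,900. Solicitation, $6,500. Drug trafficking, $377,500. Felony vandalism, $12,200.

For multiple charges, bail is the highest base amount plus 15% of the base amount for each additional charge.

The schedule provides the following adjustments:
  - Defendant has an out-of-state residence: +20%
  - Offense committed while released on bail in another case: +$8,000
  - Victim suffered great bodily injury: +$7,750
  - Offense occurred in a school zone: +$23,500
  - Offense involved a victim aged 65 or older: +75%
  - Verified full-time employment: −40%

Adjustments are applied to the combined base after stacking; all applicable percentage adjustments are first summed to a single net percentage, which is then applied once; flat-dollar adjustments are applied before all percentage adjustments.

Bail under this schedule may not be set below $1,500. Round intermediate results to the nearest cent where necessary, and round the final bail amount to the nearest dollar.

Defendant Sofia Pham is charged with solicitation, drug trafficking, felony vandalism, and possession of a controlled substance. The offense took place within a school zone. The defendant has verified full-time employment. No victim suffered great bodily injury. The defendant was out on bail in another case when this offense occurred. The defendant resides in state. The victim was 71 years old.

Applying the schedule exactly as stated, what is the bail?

$558,549

Base amounts from the schedule: solicitation $6,500; drug trafficking $377,500; felony vandalism $12,200; possession of a controlled substance $12,900.
Stacking rule: highest base plus 15% of each additional charge. Highest is drug trafficking at $377,500. Additional: $6,500 × 15% = $975; $12,200 × 15% = $1,830; $12,900 × 15% = $1,935. Combined base = $377,500 + $4,740 = $382,240.
Offense committed while released on bail in another case (+$8,000 flat): $382,240 + $8,000 = $390,240.
Offense occurred in a school zone (+$23,500 flat): $390,240 + $23,500 = $413,740.
Net percentage adjustment: +75% −40% = +35%. $413,740 × 1.35 = $558,549.
$558,549 is at or above the $1,500 minimum.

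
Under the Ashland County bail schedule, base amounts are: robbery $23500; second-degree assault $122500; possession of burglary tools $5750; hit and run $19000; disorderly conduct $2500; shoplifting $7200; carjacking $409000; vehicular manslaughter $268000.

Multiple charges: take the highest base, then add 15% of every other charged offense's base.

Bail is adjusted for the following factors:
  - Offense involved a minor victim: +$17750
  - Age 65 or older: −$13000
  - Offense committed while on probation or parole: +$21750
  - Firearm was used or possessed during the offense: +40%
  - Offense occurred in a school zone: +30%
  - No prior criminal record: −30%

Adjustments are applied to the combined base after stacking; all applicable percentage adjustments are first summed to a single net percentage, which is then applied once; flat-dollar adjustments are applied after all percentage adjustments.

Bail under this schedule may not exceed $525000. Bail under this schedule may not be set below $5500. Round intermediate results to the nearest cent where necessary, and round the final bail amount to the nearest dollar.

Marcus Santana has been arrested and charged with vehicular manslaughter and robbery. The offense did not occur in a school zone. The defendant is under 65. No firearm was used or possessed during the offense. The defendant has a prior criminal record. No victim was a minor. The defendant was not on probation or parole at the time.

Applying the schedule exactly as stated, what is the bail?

$271525

Base amounts from the schedule: vehicular manslaughter $268000; robbery $23500.
Stacking rule: highest base plus 15% of each additional charge. Highest is vehicular manslaughter at $268000. Additional: $23500 × 15% = $3525. Combined base = $268000 + $3525 = $271525.
No adjustment factors apply to this defendant.
$271525 is within the $525000 maximum.
$271525 is at or above the $5500 minimum.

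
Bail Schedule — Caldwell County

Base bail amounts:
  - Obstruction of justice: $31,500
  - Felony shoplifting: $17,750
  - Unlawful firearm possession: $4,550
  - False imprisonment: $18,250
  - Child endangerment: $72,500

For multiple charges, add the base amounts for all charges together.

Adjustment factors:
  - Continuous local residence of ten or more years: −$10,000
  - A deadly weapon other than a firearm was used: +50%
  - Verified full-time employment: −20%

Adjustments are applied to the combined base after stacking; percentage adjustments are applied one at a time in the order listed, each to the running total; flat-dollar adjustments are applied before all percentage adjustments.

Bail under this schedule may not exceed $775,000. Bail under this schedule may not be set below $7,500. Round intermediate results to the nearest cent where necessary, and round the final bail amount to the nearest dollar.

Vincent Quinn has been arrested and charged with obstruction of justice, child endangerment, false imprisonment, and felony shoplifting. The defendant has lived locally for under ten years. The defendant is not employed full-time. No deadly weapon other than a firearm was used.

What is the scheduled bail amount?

$140,000

Base amounts from the schedule: obstruction of justice $31,500; child endangerment $72,500; false imprisonment $18,250; felony shoplifting $17,750.
Stacking rule: sum of all bases. $31,500 + $72,500 + $18,250 + $17,750 = $140,000.
No adjustment factors apply to this defendant.
$140,000 is within the $775,000 maximum.
$140,000 is at or above the $7,500 minimum.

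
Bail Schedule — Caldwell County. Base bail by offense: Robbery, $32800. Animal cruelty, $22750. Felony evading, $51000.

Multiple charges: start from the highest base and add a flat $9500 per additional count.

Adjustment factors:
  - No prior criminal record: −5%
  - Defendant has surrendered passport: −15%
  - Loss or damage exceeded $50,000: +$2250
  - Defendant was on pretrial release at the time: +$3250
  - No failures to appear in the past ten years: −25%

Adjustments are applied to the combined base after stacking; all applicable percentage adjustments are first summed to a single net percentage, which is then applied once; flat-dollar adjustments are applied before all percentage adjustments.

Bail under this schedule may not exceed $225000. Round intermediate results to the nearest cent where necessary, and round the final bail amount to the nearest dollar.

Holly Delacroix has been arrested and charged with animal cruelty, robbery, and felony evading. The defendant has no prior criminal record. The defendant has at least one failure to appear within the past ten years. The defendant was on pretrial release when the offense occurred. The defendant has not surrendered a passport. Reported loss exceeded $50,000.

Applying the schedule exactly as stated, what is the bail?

$71725

Base amounts from the schedule: animal cruelty $22750; robbery $32800; felony evading $51000.
Stacking rule: highest base plus $9500 per additional charge. Highest is felony evading at $51000; 2 additional charges → +$19000. Combined base = $70000.
Loss or damage exceeded $50,000 (+$2250 flat): $70000 + $2250 = $72250.
Defendant was on pretrial release at the time (+$3250 flat): $72250 + $3250 = $75500.
No prior criminal record (−5%): $75500 × 0.95 = $71725.
$71725 is within the $225000 maximum.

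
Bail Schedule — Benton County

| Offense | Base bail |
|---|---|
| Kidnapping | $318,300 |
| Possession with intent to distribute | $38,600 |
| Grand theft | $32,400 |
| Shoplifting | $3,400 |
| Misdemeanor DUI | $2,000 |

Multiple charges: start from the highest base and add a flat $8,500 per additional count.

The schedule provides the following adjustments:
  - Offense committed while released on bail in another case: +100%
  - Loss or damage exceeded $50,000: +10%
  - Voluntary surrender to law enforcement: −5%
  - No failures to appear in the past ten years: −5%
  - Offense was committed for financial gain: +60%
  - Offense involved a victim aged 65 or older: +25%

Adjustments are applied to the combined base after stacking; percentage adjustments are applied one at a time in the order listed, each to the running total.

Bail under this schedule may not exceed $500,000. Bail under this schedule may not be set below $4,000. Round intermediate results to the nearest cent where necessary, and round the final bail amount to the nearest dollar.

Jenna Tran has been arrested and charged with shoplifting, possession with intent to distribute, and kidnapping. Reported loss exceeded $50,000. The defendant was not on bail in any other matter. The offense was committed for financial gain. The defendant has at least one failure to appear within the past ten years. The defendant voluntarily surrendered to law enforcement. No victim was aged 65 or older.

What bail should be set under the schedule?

Base amounts from the schedule: shoplifting $3,400; possession with intent to distribute $38,600; kidnapping $318,300.
Stacking rule: highest base plus $8,500 per additional charge. Highest is kidnapping at $318,300; 2 additional charges → +$17,000. Combined base = $335,300.
Loss or damage exceeded $50,000 (+10%): $335,300 × 1.1 = $368,830.
Voluntary surrender to law enforcement (−5%): $368,830 × 0.95 = $350,388.50.
Offense was committed for financial gain (+60%): $350,388.50 × 1.6 = $560,621.60.
Result $560,621.60 exceeds the maximum of $500,000; bail is capped at $500,000.
$500,000 is at or above the $4,000 minimum.

$500,000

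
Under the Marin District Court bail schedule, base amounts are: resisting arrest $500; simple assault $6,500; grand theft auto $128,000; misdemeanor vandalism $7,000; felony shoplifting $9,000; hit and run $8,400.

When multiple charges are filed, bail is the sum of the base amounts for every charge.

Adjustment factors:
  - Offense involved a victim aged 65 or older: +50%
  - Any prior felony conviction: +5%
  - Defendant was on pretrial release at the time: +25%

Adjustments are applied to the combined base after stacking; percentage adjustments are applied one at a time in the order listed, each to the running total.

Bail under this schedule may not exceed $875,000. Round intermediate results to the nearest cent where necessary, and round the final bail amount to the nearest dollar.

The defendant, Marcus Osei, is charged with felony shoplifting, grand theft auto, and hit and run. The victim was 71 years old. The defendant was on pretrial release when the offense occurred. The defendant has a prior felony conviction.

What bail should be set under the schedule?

Base amounts from the schedule: felony shoplifting $9,000; grand theft auto $128,000; hit and run $8,400.
Stacking rule: sum of all bases. $9,000 + $128,000 + $8,400 = $145,400.
Offense involved a victim aged 65 or older (+50%): $145,400 × 1.5 = $218,100.
Any prior felony conviction (+5%): $218,100 × 1.05 = $229,005.
Defendant was on pretrial release at the time (+25%): $229,005 × 1.25 = $286,256.25.
$286,256.25 is within the $875,000 maximum.
Rounded to the nearest dollar: $286,256.

$286,256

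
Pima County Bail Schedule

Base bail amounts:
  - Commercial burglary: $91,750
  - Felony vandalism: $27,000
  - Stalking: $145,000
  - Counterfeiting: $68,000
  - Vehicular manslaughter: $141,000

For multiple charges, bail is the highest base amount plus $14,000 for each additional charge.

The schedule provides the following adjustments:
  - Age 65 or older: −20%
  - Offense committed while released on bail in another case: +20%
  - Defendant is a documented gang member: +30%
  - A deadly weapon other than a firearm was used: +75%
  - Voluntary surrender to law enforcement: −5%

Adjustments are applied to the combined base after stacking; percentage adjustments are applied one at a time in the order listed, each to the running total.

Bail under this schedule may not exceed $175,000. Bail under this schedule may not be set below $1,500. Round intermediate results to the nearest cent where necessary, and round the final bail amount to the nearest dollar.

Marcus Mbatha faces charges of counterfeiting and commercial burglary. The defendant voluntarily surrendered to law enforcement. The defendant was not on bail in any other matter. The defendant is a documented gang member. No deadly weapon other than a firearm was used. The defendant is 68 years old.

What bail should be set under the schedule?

Base amounts from the schedule: counterfeiting $68,000; commercial burglary $91,750.
Stacking rule: highest base plus $14,000 per additional charge. Highest is commercial burglary at $91,750; 1 additional charge → +$14,000. Combined base = $105,750.
Age 65 or older (−20%): $105,750 × 0.8 = $84,600.
Defendant is a documented gang member (+30%): $84,600 × 1.3 = $109,980.
Voluntary surrender to law enforcement (−5%): $109,980 × 0.95 = $104,481.
$104,481 is within the $175,000 maximum.
$104,481 is at or above the $1,500 minimum.

$104,481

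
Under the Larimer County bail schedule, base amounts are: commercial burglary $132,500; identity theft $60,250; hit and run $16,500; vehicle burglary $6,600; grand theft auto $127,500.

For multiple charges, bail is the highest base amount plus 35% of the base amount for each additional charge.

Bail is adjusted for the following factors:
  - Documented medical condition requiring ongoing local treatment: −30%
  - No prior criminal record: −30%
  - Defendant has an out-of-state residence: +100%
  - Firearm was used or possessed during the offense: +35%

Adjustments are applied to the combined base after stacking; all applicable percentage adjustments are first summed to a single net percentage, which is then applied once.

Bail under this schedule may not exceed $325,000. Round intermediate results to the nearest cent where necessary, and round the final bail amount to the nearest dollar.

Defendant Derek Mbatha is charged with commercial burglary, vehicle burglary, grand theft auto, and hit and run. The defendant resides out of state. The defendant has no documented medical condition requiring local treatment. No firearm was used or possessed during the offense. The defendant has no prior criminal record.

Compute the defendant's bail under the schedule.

Base amounts from the schedule: commercial burglary $132,500; vehicle burglary $6,600; grand theft auto $127,500; hit and run $16,500.
Stacking rule: highest base plus 35% of each additional charge. Highest is commercial burglary at $132,500. Additional: $6,600 × 35% = $2,310; $127,500 × 35% = $44,625; $16,500 × 35% = $5,775. Combined base = $132,500 + $52,710 = $185,210.
Net percentage adjustment: −30% +100% = +70%. $185,210 × 1.7 = $314,857.
$314,857 is within the $325,000 maximum.

$314,857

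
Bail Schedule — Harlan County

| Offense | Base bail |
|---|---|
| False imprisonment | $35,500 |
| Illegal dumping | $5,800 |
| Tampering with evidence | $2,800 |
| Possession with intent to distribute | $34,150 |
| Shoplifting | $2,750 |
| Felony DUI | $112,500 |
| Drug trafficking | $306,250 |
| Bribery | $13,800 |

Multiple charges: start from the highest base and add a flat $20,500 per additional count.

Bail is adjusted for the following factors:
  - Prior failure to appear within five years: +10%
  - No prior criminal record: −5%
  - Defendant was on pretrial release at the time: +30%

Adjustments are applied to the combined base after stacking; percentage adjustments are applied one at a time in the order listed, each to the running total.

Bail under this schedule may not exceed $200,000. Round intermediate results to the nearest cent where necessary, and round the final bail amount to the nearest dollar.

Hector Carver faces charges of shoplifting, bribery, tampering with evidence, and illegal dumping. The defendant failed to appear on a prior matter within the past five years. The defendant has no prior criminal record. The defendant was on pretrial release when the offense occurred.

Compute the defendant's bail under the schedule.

$102,295

Base amounts from the schedule: shoplifting $2,750; bribery $13,800; tampering with evidence $2,800; illegal dumping $5,800.
Stacking rule: highest base plus $20,500 per additional charge. Highest is bribery at $13,800; 3 additional charges → +$61,500. Combined base = $75,300.
Prior failure to appear within five years (+10%): $75,300 × 1.1 = $82,830.
No prior criminal record (−5%): $82,830 × 0.95 = $78,688.50.
Defendant was on pretrial release at the time (+30%): $78,688.50 × 1.3 = $102,295.05.
$102,295.05 is within the $200,000 maximum.
Rounded to the nearest dollar: $102,295.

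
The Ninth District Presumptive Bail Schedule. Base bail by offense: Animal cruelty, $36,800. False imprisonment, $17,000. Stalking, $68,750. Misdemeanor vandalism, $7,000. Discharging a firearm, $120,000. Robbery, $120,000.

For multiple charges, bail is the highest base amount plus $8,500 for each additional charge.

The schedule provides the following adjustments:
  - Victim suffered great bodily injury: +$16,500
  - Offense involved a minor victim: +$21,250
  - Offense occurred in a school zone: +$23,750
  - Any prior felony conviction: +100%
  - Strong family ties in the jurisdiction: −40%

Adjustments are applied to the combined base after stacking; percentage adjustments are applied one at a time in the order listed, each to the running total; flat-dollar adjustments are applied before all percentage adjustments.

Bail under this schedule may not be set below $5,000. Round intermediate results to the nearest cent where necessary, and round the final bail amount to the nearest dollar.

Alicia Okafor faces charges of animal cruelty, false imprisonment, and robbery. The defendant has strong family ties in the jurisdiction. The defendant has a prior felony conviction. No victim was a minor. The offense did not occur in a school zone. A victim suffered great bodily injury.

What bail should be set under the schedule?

$184,200

Base amounts from the schedule: animal cruelty $36,800; false imprisonment $17,000; robbery $120,000.
Stacking rule: highest base plus $8,500 per additional charge. Highest is robbery at $120,000; 2 additional charges → +$17,000. Combined base = $137,000.
Victim suffered great bodily injury (+$16,500 flat): $137,000 + $16,500 = $153,500.
Any prior felony conviction (+100%): $153,500 × 2 = $307,000.
Strong family ties in the jurisdiction (−40%): $307,000 × 0.6 = $184,200.
$184,200 is at or above the $5,000 minimum.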